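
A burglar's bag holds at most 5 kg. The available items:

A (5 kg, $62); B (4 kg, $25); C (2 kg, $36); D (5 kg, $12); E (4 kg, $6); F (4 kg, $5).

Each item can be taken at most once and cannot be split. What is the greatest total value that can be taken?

$62

Check high-value combinations within 5 kg:
- A: weight 5, value 62
- C: weight 2, value 36
- B: weight 4, value 25
- D: weight 5, value 12
Best: $62.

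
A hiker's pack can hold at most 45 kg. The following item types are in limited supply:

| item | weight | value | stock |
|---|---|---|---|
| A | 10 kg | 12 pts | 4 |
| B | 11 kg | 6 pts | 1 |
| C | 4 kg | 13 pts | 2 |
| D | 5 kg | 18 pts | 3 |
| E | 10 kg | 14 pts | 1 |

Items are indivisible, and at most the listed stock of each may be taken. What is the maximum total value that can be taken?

106 pts

Top feasible selections:
- 1×A + 2×C + 3×D + 1×E: weight 43, value 106
- 2×A + 2×C + 3×D: weight 43, value 104
- 1×B + 2×C + 3×D + 1×E: weight 44, value 100
Best: 106 pts.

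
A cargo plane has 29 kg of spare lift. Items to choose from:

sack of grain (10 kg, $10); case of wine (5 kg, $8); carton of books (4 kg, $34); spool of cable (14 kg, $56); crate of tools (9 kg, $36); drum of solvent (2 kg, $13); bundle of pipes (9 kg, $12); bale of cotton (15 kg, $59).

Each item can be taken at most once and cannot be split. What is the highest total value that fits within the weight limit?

Check high-value combinations within 29 kg:
- carton of books+spool of cable+crate of tools+drum of solvent: weight 4+14+9+2=29, value 34+56+36+13=139
- carton of books+crate of tools+bale of cotton: weight 4+9+15=28, value 34+36+59=129
- carton of books+spool of cable+crate of tools: weight 4+14+9=27, value 34+56+36=126
- carton of books+spool of cable+drum of solvent+bundle of pipes: weight 4+14+2+9=29, value 34+56+13+12=115
Best: $139.

$139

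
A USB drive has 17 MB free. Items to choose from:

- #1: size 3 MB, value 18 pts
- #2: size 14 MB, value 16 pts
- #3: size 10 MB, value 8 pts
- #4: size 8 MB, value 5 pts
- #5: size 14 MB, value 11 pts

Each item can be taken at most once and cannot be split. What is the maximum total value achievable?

34 pts

Check high-value combinations within 17 MB:
- #1+#2: size 3+14=17, value 18+16=34
- #1+#5: size 3+14=17, value 18+11=29
- #1+#3: size 3+10=13, value 18+8=26
- #1+#4: size 3+8=11, value 18+5=23
Best: 34 pts.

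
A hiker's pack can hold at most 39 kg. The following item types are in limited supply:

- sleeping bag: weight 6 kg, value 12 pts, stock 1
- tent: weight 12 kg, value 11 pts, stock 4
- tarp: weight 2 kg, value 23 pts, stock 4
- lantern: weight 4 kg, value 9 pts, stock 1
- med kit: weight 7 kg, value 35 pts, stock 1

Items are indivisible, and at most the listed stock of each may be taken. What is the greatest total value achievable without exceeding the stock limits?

Best selections within weight 39 and stock limits:
- 1×sleeping bag + 1×tent + 4×tarp + 1×lantern + 1×med kit: weight 37, value 159
- 1×sleeping bag + 1×tent + 4×tarp + 1×med kit: weight 33, value 150
- 2×tent + 4×tarp + 1×med kit: weight 39, value 149
Best: 159 pts.

159 pts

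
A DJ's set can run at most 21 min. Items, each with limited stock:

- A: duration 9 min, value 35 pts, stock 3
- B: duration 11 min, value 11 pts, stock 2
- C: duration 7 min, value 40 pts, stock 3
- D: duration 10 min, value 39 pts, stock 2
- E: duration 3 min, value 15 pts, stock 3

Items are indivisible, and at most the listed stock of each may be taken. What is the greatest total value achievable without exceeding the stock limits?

120 pts

Top feasible selections:
- 3×C: duration 21, value 120
- 2×C + 2×E: duration 20, value 110
- 2×C + 1×E: duration 17, value 95
- 1×C + 1×D + 1×E: duration 20, value 94
Best: 120 pts.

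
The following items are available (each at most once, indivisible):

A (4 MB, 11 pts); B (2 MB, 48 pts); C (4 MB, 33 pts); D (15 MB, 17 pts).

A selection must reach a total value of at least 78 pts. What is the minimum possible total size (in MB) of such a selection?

Subsets with value ≥ 78, sorted by total size:
- B+C: size 6, value 81
- A+B+C: size 10, value 92
Minimum size: 6 MB.

6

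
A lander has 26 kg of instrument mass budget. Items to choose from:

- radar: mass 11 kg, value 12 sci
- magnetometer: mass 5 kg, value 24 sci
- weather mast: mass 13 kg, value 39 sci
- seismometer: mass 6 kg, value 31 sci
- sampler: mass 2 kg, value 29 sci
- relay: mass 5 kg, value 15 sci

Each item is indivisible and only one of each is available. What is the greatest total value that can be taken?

Check high-value combinations within 26 kg:
- magnetometer+weather mast+seismometer+sampler: mass 5+13+6+2=26, value 24+39+31+29=123
- weather mast+seismometer+sampler+relay: mass 13+6+2+5=26, value 39+31+29+15=114
- magnetometer+weather mast+sampler+relay: mass 5+13+2+5=25, value 24+39+29+15=107
- magnetometer+seismometer+sampler+relay: mass 5+6+2+5=18, value 24+31+29+15=99
- weather mast+seismometer+sampler: mass 13+6+2=21, value 39+31+29=99
Best: 123 sci.

123 sci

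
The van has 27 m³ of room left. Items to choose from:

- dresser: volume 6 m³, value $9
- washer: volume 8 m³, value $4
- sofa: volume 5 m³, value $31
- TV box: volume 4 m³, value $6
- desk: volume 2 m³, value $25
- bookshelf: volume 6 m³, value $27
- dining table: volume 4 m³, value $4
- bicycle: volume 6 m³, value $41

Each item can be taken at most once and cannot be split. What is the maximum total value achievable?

This is a 0/1 knapsack; check combinations near the capacity.
- sofa+TV box+desk+bookshelf+dining table+bicycle: volume 5+4+2+6+4+6=27, value 31+6+25+27+4+41=134
- dresser+sofa+desk+bookshelf+bicycle: volume 6+5+2+6+6=25, value 9+31+25+27+41=133
- sofa+TV box+desk+bookshelf+bicycle: volume 5+4+2+6+6=23, value 31+6+25+27+41=130
Best: $134.

$134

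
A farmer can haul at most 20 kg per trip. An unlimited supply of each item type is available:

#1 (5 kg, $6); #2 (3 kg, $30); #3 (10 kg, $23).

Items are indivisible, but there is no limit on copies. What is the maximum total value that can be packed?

Best value-per-unit is #2 at 30/3, and filling with it alone uses weight 6×3=18. No mix of the others beats 6×30 = 180.

$180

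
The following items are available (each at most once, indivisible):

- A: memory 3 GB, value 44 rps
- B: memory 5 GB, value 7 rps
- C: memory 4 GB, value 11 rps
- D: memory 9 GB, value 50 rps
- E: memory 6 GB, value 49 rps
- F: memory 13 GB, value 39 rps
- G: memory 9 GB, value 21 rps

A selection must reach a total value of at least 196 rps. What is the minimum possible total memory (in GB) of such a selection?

40

Subsets with value ≥ 196, sorted by total memory:
- A+D+E+F+G: memory 40, value 203
- A+B+C+D+E+F: memory 40, value 200
Minimum memory: 40 GB.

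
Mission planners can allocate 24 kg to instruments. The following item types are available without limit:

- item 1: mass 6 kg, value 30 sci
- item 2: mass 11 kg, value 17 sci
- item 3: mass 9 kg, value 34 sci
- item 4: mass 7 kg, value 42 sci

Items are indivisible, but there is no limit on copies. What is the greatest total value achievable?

Best value-per-unit is item 4 at 42/7, and filling with it alone uses mass 3×7=21. No mix of the others beats 3×42 = 126.

126 sci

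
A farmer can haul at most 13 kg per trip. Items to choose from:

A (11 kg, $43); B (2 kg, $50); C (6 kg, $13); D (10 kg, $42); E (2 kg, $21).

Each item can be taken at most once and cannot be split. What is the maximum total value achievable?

This is a 0/1 knapsack; check combinations near the capacity.
- A+B: weight 11+2=13, value 43+50=93
- B+D: weight 2+10=12, value 50+42=92
- B+C+E: weight 2+6+2=10, value 50+13+21=84
- B+E: weight 2+2=4, value 50+21=71
Best: $93.

$93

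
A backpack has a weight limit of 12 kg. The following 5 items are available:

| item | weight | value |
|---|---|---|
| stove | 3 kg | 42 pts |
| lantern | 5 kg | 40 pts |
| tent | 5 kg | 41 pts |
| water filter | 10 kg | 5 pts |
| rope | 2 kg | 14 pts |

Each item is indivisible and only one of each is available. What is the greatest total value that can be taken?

97 pts

This is a 0/1 knapsack; check combinations near the capacity.
- stove+tent+rope: weight 3+5+2=10, value 42+41+14=97
- stove+lantern+rope: weight 3+5+2=10, value 42+40+14=96
- lantern+tent+rope: weight 5+5+2=12, value 40+41+14=95
- stove+tent: weight 3+5=8, value 42+41=83
Best: 97 pts.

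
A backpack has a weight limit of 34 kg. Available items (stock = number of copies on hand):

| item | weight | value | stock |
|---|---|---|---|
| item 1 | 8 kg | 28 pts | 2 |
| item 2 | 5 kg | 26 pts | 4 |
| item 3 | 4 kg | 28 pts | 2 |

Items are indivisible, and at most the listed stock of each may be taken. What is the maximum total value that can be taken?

Best selections within weight 34 and stock limits:
- 2×item 1 + 2×item 2 + 2×item 3: weight 34, value 164
- 1×item 1 + 3×item 2 + 2×item 3: weight 31, value 162
Best: 164 pts.

164 pts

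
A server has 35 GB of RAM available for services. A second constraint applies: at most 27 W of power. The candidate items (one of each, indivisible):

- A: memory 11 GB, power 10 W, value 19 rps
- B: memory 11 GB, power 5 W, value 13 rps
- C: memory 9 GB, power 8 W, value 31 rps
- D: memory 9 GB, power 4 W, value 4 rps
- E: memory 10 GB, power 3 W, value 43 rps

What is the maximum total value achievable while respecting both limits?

93 rps

Feasible sets respecting both limits:
- A+C+E: memory 30, power 21, value 93
- B+C+E: memory 30, power 16, value 87
- C+D+E: memory 28, power 15, value 78
Best: 93 rps.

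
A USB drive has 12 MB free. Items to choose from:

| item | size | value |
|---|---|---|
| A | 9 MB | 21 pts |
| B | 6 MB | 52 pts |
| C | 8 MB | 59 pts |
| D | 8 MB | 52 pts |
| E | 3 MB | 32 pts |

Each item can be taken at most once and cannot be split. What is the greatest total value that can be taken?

Check high-value combinations within 12 MB:
- C+E: size 8+3=11, value 59+32=91
- B+E: size 6+3=9, value 52+32=84
- D+E: size 8+3=11, value 52+32=84
Best: 91 pts.

91 pts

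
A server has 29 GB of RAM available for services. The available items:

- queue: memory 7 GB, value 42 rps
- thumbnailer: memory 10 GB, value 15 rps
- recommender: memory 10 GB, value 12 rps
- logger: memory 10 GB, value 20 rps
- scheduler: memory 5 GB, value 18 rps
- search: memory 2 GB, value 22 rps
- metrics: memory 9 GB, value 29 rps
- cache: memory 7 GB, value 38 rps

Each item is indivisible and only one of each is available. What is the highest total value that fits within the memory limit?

131 rps

This is a 0/1 knapsack; check combinations near the capacity.
- queue+search+metrics+cache: memory 7+2+9+7=25, value 42+22+29+38=131
- queue+scheduler+metrics+cache: memory 7+5+9+7=28, value 42+18+29+38=127
- queue+logger+search+cache: memory 7+10+2+7=26, value 42+20+22+38=122
- queue+scheduler+search+cache: memory 7+5+2+7=21, value 42+18+22+38=120
Best: 131 rps.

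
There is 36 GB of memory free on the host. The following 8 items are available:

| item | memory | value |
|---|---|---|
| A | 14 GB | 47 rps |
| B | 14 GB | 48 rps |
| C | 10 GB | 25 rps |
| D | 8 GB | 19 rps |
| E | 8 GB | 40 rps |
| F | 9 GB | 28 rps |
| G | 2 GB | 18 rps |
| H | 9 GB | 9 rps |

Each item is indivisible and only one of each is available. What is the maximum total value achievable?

Check high-value combinations within 36 GB:
- A+B+E: memory 14+14+8=36, value 47+48+40=135
- B+E+F+G: memory 14+8+9+2=33, value 48+40+28+18=134
- A+E+F+G: memory 14+8+9+2=33, value 47+40+28+18=133
- B+C+E+G: memory 14+10+8+2=34, value 48+25+40+18=131
Best: 135 rps.

135 rps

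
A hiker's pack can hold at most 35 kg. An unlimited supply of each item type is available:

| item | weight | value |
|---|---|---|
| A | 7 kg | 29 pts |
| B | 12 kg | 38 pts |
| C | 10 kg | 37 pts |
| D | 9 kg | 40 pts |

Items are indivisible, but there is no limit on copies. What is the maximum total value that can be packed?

Best value-per-unit is D at 40/9; filling with it alone gives 3×40 = 120.
Optimal mix: 1×A + 3×D → weight 34, value 149.

149 pts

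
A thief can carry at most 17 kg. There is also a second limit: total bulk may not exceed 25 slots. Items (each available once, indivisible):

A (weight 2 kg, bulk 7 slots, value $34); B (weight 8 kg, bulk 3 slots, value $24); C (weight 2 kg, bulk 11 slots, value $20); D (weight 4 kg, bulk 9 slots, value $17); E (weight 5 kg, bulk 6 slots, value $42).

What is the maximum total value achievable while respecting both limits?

Feasible sets respecting both limits:
- A+B+E: weight 15, bulk 16, value 100
- A+C+E: weight 9, bulk 24, value 96
- A+D+E: weight 11, bulk 22, value 93
Best: $100.

$100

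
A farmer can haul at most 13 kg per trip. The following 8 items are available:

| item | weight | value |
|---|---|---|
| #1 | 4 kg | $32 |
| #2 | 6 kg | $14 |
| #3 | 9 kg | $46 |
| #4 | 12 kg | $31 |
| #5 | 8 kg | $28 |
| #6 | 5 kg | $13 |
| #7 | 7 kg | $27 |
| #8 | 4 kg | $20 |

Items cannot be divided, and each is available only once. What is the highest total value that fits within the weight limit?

$78

This is a 0/1 knapsack; check combinations near the capacity.
- #1+#3: weight 4+9=13, value 32+46=78
- #3+#8: weight 9+4=13, value 46+20=66
- #1+#6+#8: weight 4+5+4=13, value 32+13+20=65
- #1+#5: weight 4+8=12, value 32+28=60
- #1+#7: weight 4+7=11, value 32+27=59
Best: $78.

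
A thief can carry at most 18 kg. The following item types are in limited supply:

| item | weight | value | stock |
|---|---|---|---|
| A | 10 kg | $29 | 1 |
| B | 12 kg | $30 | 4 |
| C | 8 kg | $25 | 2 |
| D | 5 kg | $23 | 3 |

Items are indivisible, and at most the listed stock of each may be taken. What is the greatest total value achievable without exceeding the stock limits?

Best selections within weight 18 and stock limits:
- 1×C + 2×D: weight 18, value 71
- 3×D: weight 15, value 69
- 1×A + 1×C: weight 18, value 54
- 1×B + 1×D: weight 17, value 53
Best: $71.

$71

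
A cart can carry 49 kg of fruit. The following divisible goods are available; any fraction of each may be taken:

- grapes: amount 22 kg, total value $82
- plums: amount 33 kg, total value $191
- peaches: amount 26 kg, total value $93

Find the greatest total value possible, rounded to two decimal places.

Take in order of value per unit:
- plums (191/33 per unit): all 33 → value 191, running total 191.00
- grapes (82/22 per unit): 16 of 22 → value 16×82/22 = 59.6364, running total 250.64
Total 250.64.

250.64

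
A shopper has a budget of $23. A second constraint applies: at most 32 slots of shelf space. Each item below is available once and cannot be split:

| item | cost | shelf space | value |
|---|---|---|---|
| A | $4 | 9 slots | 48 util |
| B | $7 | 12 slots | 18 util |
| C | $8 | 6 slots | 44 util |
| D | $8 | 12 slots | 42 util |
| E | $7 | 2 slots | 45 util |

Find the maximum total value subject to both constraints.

Feasible sets respecting both limits:
- A+C+E: cost 19, shelf space 17, value 137
- A+D+E: cost 19, shelf space 23, value 135
- A+C+D: cost 20, shelf space 27, value 134
Best: 137 util.

137 util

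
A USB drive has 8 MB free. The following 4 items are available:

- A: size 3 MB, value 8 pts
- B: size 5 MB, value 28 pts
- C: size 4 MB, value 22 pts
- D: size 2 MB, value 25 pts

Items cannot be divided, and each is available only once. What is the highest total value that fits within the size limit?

Check high-value combinations within 8 MB:
- B+D: size 5+2=7, value 28+25=53
- C+D: size 4+2=6, value 22+25=47
- A+B: size 3+5=8, value 8+28=36
- A+D: size 3+2=5, value 8+25=33
Best: 53 pts.

53 pts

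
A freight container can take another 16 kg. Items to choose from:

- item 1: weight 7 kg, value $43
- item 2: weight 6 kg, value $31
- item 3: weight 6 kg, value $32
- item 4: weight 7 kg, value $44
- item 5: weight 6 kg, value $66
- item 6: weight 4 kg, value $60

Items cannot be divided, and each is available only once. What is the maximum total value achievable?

Check high-value combinations within 16 kg:
- item 3+item 5+item 6: weight 6+6+4=16, value 32+66+60=158
- item 2+item 5+item 6: weight 6+6+4=16, value 31+66+60=157
- item 5+item 6: weight 6+4=10, value 66+60=126
- item 2+item 3+item 6: weight 6+6+4=16, value 31+32+60=123
- item 4+item 5: weight 7+6=13, value 44+66=110
Best: $158.

$158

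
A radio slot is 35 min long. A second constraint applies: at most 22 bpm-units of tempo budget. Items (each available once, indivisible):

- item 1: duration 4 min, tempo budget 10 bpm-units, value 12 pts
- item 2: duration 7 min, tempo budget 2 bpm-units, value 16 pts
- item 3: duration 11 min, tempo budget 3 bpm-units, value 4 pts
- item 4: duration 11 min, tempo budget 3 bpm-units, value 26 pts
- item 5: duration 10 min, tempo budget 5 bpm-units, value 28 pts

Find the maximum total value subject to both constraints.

Feasible sets respecting both limits:
- item 1+item 2+item 4+item 5: duration 32, tempo budget 20, value 82
- item 2+item 4+item 5: duration 28, tempo budget 10, value 70
- item 1+item 4+item 5: duration 25, tempo budget 18, value 66
Best: 82 pts.

82 pts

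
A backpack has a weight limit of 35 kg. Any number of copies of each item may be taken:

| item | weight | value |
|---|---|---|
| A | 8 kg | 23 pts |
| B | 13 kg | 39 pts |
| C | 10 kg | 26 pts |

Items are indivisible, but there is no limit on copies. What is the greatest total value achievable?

101 pts

Best value-per-unit is B at 39/13; filling with it alone gives 2×39 = 78.
Optimal mix: 1×A + 2×B → weight 34, value 101.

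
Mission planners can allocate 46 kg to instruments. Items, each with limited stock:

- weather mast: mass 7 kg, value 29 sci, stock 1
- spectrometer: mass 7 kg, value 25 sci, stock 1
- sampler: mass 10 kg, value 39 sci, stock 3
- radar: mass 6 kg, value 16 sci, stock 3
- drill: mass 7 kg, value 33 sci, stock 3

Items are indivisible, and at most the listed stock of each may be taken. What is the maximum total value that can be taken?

192 sci

Best selections within mass 46 and stock limits:
- 1×weather mast + 1×spectrometer + 1×sampler + 3×drill: mass 45, value 192
- 3×sampler + 2×drill: mass 44, value 183
- 1×weather mast + 1×sampler + 1×radar + 3×drill: mass 44, value 183
Best: 192 sci.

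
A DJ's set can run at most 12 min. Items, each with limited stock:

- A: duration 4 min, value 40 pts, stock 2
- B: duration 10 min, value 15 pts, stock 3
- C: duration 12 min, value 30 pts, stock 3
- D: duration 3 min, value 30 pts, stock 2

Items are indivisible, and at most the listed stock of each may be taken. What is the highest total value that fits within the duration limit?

110 pts

Best selections within duration 12 and stock limits:
- 2×A + 1×D: duration 11, value 110
- 1×A + 2×D: duration 10, value 100
- 2×A: duration 8, value 80
Best: 110 pts.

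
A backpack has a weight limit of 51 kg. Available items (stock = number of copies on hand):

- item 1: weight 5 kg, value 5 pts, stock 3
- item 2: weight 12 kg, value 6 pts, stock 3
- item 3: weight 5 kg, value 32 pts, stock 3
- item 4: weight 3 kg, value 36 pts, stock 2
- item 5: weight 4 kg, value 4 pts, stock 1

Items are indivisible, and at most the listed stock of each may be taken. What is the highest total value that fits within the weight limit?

189 pts

Top feasible selections:
- 3×item 1 + 1×item 2 + 3×item 3 + 2×item 4: weight 48, value 189
- 2×item 1 + 1×item 2 + 3×item 3 + 2×item 4 + 1×item 5: weight 47, value 188
- 3×item 1 + 3×item 3 + 2×item 4 + 1×item 5: weight 40, value 187
Best: 189 pts.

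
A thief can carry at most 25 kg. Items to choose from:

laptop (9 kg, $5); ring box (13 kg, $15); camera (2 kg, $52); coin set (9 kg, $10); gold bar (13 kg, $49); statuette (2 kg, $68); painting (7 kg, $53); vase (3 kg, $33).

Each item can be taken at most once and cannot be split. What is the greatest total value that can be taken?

$222

This is a 0/1 knapsack; check combinations near the capacity.
- camera+gold bar+statuette+painting: weight 2+13+2+7=24, value 52+49+68+53=222
- camera+coin set+statuette+painting+vase: weight 2+9+2+7+3=23, value 52+10+68+53+33=216
- laptop+camera+statuette+painting+vase: weight 9+2+2+7+3=23, value 5+52+68+53+33=211
Best: $222.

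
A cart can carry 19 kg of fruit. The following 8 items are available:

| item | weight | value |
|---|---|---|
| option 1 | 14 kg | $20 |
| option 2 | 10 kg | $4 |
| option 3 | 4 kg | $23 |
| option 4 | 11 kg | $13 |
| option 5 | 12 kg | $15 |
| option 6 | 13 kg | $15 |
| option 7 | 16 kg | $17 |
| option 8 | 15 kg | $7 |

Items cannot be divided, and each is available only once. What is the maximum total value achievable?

$43

Check high-value combinations within 19 kg:
- option 1+option 3: weight 14+4=18, value 20+23=43
- option 3+option 5: weight 4+12=16, value 23+15=38
- option 3+option 6: weight 4+13=17, value 23+15=38
Best: $43.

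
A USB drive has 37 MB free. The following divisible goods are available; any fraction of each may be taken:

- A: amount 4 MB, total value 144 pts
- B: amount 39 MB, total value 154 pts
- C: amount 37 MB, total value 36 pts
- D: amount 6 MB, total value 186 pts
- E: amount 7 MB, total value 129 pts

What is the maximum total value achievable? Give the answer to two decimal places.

537.97

Take in order of value per unit:
- A (144/4 per unit): all 4 → value 144, running total 144.00
- D (186/6 per unit): all 6 → value 186, running total 330.00
- E (129/7 per unit): all 7 → value 129, running total 459.00
- B (154/39 per unit): 20 of 39 → value 20×154/39 = 78.9744, running total 537.97
Total 537.97.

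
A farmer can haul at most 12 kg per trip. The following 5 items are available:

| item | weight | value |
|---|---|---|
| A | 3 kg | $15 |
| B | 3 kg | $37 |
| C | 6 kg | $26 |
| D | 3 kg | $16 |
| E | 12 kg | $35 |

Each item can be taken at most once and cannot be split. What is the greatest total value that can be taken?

$79

Check high-value combinations within 12 kg:
- B+C+D: weight 3+6+3=12, value 37+26+16=79
- A+B+C: weight 3+3+6=12, value 15+37+26=78
- A+B+D: weight 3+3+3=9, value 15+37+16=68
Best: $79.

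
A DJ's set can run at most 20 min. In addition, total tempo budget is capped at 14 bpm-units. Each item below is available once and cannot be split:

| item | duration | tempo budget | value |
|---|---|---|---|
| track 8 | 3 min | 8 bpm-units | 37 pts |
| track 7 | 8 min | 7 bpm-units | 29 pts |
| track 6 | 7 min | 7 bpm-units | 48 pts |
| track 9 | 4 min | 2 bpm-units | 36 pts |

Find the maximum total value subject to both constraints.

Feasible sets respecting both limits:
- track 6+track 9: duration 11, tempo budget 9, value 84
- track 7+track 6: duration 15, tempo budget 14, value 77
- track 8+track 9: duration 7, tempo budget 10, value 73
Best: 84 pts.

84 pts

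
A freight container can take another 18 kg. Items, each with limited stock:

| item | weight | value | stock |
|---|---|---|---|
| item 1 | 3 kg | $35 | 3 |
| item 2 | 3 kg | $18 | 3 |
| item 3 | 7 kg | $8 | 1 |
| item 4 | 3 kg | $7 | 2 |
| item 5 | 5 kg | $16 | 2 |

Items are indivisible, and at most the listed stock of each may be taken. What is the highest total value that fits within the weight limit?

$159

Best selections within weight 18 and stock limits:
- 3×item 1 + 3×item 2: weight 18, value 159
- 3×item 1 + 2×item 2 + 1×item 4: weight 18, value 148
- 3×item 1 + 2×item 2: weight 15, value 141
Best: $159.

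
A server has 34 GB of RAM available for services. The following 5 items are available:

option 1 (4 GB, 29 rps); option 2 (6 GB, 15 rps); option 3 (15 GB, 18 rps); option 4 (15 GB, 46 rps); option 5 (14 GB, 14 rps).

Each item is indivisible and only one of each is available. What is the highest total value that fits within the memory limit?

Check high-value combinations within 34 GB:
- option 1+option 3+option 4: memory 4+15+15=34, value 29+18+46=93
- option 1+option 2+option 4: memory 4+6+15=25, value 29+15+46=90
- option 1+option 4+option 5: memory 4+15+14=33, value 29+46+14=89
Best: 93 rps.

93 rps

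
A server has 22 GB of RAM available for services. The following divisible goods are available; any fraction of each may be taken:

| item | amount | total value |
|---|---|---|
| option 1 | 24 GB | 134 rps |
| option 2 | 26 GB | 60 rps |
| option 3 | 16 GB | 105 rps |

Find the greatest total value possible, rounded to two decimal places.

138.50

Take in order of value per unit:
- option 3 (105/16 per unit): all 16 → value 105, running total 105.00
- option 1 (134/24 per unit): 6 of 24 → value 6×134/24 = 33.5000, running total 138.50
Total 138.50.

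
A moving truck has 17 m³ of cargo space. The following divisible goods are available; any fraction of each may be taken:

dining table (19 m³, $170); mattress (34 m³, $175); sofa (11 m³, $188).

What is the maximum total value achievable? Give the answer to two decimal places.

241.68

Take in order of value per unit:
- sofa (188/11 per unit): all 11 → value 188, running total 188.00
- dining table (170/19 per unit): 6 of 19 → value 6×170/19 = 53.6842, running total 241.68
Total 241.68.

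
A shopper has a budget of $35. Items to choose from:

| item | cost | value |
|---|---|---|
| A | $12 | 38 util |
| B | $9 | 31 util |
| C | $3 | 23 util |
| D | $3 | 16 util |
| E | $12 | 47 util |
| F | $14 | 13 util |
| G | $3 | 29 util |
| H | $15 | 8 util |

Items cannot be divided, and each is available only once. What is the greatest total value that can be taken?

153 util

Check high-value combinations within $35:
- A+C+D+E+G: cost 12+3+3+12+3=33, value 38+23+16+47+29=153
- B+C+D+E+G: cost 9+3+3+12+3=30, value 31+23+16+47+29=146
- A+B+C+D+G: cost 12+9+3+3+3=30, value 38+31+23+16+29=137
- A+C+E+G: cost 12+3+12+3=30, value 38+23+47+29=137
- B+C+E+G: cost 9+3+12+3=27, value 31+23+47+29=130
Best: 153 util.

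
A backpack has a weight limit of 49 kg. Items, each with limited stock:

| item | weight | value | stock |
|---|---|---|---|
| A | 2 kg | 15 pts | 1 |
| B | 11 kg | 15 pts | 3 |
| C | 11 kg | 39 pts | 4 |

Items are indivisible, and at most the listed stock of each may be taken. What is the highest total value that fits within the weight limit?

171 pts

Top feasible selections:
- 1×A + 4×C: weight 46, value 171
- 4×C: weight 44, value 156
- 1×A + 1×B + 3×C: weight 46, value 147
Best: 171 pts.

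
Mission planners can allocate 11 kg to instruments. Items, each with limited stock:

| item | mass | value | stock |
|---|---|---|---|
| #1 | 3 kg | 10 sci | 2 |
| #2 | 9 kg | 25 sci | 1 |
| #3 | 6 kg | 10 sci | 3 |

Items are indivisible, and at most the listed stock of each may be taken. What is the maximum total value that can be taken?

Best selections within mass 11 and stock limits:
- 1×#2: mass 9, value 25
- 2×#1: mass 6, value 20
Best: 25 sci.

25 sci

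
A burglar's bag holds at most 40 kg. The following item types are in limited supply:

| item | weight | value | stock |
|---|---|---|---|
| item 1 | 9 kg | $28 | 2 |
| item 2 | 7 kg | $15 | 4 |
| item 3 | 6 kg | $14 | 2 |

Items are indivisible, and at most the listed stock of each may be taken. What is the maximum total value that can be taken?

Best selections within weight 40 and stock limits:
- 2×item 1 + 3×item 2: weight 39, value 101
- 2×item 1 + 2×item 2 + 1×item 3: weight 38, value 100
Best: $101.

$101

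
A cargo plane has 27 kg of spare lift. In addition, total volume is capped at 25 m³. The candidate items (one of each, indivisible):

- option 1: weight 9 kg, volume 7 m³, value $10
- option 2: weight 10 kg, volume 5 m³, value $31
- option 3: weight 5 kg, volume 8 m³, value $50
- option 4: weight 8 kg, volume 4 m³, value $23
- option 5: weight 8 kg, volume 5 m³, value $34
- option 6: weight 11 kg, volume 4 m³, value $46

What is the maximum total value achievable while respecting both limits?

Feasible sets respecting both limits:
- option 3+option 5+option 6: weight 24, volume 17, value 130
- option 2+option 3+option 6: weight 26, volume 17, value 127
- option 3+option 4+option 6: weight 24, volume 16, value 119
Best: $130.

$130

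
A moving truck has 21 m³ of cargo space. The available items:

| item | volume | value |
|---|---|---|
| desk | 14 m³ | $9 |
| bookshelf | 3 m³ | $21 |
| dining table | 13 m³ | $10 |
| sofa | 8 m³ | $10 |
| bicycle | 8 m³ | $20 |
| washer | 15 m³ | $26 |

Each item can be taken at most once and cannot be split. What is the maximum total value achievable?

Check high-value combinations within 21 m³:
- bookshelf+sofa+bicycle: volume 3+8+8=19, value 21+10+20=51
- bookshelf+washer: volume 3+15=18, value 21+26=47
- bookshelf+bicycle: volume 3+8=11, value 21+20=41
Best: $51.

$51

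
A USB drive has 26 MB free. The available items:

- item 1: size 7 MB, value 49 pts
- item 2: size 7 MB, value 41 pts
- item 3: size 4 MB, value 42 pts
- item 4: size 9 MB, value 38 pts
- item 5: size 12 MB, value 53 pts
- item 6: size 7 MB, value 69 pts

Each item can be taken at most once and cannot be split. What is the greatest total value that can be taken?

201 pts

Check high-value combinations within 26 MB:
- item 1+item 2+item 3+item 6: size 7+7+4+7=25, value 49+41+42+69=201
- item 1+item 5+item 6: size 7+12+7=26, value 49+53+69=171
- item 3+item 5+item 6: size 4+12+7=23, value 42+53+69=164
- item 2+item 5+item 6: size 7+12+7=26, value 41+53+69=163
- item 1+item 3+item 6: size 7+4+7=18, value 49+42+69=160
Best: 201 pts.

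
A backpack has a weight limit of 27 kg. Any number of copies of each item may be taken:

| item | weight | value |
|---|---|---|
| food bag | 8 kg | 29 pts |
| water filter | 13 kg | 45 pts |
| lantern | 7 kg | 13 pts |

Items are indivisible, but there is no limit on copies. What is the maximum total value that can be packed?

Best value-per-unit is food bag at 29/8; filling with it alone gives 3×29 = 87.
Optimal mix: 2×water filter → weight 26, value 90.

90 pts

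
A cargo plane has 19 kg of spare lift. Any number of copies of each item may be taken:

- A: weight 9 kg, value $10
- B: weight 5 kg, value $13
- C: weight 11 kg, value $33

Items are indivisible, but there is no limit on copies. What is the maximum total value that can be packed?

$46

Best value-per-unit is C at 33/11; filling with it alone gives 1×33 = 33.
Optimal mix: 1×B + 1×C → weight 16, value 46.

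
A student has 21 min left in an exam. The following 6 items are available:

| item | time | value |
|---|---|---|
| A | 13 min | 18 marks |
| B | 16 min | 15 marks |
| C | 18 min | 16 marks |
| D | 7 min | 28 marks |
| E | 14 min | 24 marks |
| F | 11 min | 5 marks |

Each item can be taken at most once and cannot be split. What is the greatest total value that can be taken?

Check high-value combinations within 21 min:
- D+E: time 7+14=21, value 28+24=52
- A+D: time 13+7=20, value 18+28=46
- D+F: time 7+11=18, value 28+5=33
- D: time 7, value 28
- E: time 14, value 24
Best: 52 marks.

52 marks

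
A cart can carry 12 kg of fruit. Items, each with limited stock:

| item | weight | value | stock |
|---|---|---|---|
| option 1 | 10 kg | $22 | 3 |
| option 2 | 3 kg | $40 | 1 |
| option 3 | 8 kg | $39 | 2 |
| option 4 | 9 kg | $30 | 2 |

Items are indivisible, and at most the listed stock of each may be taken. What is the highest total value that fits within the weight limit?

$79

Best selections within weight 12 and stock limits:
- 1×option 2 + 1×option 3: weight 11, value 79
- 1×option 2 + 1×option 4: weight 12, value 70
Best: $79.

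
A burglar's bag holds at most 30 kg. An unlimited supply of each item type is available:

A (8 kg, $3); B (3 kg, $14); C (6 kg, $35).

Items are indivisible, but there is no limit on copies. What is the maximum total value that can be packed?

$175

Best value-per-unit is C at 35/6, and filling with it alone uses weight 5×6=30. No mix of the others beats 5×35 = 175.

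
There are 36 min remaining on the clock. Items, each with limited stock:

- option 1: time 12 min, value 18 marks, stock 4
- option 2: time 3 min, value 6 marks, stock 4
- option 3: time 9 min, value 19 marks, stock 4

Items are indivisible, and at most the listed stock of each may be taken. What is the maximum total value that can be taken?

Best selections within time 36 and stock limits:
- 4×option 3: time 36, value 76
- 3×option 2 + 3×option 3: time 36, value 75
Best: 76 marks.

76 marks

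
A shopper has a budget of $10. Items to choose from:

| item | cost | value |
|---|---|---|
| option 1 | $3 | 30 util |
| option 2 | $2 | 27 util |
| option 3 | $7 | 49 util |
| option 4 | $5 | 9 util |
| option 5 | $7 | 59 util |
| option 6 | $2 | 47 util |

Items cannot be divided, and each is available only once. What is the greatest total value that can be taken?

Check high-value combinations within $10:
- option 5+option 6: cost 7+2=9, value 59+47=106
- option 1+option 2+option 6: cost 3+2+2=7, value 30+27+47=104
- option 3+option 6: cost 7+2=9, value 49+47=96
- option 1+option 5: cost 3+7=10, value 30+59=89
Best: 106 util.

106 util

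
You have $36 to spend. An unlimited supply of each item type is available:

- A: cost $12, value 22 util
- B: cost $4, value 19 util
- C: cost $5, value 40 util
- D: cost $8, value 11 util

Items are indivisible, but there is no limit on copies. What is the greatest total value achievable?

Best value-per-unit is C at 40/5, and filling with it alone uses cost 7×5=35. No mix of the others beats 7×40 = 280.

280 util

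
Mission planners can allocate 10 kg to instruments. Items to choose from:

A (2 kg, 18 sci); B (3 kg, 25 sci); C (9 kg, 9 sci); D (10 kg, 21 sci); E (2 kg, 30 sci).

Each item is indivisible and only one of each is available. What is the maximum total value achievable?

This is a 0/1 knapsack; check combinations near the capacity.
- A+B+E: mass 2+3+2=7, value 18+25+30=73
- B+E: mass 3+2=5, value 25+30=55
- A+E: mass 2+2=4, value 18+30=48
Best: 73 sci.

73 sci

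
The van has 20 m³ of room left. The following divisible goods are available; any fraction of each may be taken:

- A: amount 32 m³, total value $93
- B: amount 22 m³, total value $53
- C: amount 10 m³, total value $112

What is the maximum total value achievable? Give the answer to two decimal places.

141.06

Take in order of value per unit:
- C (112/10 per unit): all 10 → value 112, running total 112.00
- A (93/32 per unit): 10 of 32 → value 10×93/32 = 29.0625, running total 141.06
Total 141.06.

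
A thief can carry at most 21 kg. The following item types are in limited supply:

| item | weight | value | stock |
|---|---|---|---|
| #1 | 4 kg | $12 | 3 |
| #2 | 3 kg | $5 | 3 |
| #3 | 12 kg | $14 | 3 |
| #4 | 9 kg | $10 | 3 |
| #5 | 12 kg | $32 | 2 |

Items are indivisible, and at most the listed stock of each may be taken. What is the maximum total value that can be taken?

$56

Top feasible selections:
- 2×#1 + 1×#5: weight 20, value 56
- 3×#1 + 3×#2: weight 21, value 51
- 1×#1 + 1×#2 + 1×#5: weight 19, value 49
- 3×#2 + 1×#5: weight 21, value 47
Best: $56.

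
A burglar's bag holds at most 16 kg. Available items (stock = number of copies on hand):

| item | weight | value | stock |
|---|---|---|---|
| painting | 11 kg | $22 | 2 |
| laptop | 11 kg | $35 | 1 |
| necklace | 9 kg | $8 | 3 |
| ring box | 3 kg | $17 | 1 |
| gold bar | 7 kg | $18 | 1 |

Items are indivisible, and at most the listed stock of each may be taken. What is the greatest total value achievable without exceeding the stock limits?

$52

Best selections within weight 16 and stock limits:
- 1×laptop + 1×ring box: weight 14, value 52
- 1×painting + 1×ring box: weight 14, value 39
- 1×ring box + 1×gold bar: weight 10, value 35
Best: $52.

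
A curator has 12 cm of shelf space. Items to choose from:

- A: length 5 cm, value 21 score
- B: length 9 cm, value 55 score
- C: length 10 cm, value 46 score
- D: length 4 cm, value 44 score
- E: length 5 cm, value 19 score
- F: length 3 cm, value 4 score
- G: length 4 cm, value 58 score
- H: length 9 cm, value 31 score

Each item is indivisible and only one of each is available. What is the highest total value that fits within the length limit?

Check high-value combinations within 12 cm:
- D+F+G: length 4+3+4=11, value 44+4+58=106
- D+G: length 4+4=8, value 44+58=102
- A+F+G: length 5+3+4=12, value 21+4+58=83
- E+F+G: length 5+3+4=12, value 19+4+58=81
- A+G: length 5+4=9, value 21+58=79
Best: 106 score.

106 score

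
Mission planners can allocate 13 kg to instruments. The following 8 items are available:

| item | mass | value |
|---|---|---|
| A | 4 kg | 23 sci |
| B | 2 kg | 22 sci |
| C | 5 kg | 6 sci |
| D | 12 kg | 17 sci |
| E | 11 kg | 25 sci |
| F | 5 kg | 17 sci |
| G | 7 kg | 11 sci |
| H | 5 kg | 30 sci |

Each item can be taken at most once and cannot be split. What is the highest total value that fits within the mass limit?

75 sci

Check high-value combinations within 13 kg:
- A+B+H: mass 4+2+5=11, value 23+22+30=75
- B+F+H: mass 2+5+5=12, value 22+17+30=69
- A+B+F: mass 4+2+5=11, value 23+22+17=62
- B+C+H: mass 2+5+5=12, value 22+6+30=58
- A+B+G: mass 4+2+7=13, value 23+22+11=56
Best: 75 sci.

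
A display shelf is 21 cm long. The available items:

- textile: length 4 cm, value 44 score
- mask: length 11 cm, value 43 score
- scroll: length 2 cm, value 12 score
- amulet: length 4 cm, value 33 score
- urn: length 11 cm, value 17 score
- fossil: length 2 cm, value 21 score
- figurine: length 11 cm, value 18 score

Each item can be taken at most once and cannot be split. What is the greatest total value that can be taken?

141 score

Check high-value combinations within 21 cm:
- textile+mask+amulet+fossil: length 4+11+4+2=21, value 44+43+33+21=141
- textile+mask+scroll+amulet: length 4+11+2+4=21, value 44+43+12+33=132
- textile+mask+amulet: length 4+11+4=19, value 44+43+33=120
- textile+mask+scroll+fossil: length 4+11+2+2=19, value 44+43+12+21=120
Best: 141 score.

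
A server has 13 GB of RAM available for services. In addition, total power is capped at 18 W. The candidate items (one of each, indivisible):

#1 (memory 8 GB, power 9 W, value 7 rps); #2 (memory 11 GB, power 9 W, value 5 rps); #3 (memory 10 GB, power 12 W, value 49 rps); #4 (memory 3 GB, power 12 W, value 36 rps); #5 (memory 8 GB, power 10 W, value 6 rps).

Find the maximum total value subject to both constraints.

49 rps

Feasible sets respecting both limits:
- #3: memory 10, power 12, value 49
- #4: memory 3, power 12, value 36
- #1: memory 8, power 9, value 7
Best: 49 rps.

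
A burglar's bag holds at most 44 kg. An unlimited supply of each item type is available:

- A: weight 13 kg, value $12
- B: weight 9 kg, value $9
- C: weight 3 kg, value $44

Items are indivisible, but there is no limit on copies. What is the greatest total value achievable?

Best value-per-unit is C at 44/3, and filling with it alone uses weight 14×3=42. No mix of the others beats 14×44 = 616.

$616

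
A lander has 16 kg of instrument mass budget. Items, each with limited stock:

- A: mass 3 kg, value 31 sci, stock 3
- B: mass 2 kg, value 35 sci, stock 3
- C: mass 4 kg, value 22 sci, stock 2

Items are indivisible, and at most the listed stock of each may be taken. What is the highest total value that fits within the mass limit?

Best selections within mass 16 and stock limits:
- 3×A + 3×B: mass 15, value 198
- 2×A + 3×B + 1×C: mass 16, value 189
- 2×A + 3×B: mass 12, value 167
- 3×A + 2×B: mass 13, value 163
Best: 198 sci.

198 sci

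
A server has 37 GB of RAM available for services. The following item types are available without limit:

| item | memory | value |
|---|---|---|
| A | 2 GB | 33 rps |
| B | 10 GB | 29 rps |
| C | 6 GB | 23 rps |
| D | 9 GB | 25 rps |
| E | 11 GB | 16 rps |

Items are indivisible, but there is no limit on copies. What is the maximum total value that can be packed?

Best value-per-unit is A at 33/2, and filling with it alone uses memory 18×2=36. No mix of the others beats 18×33 = 594.

594 rps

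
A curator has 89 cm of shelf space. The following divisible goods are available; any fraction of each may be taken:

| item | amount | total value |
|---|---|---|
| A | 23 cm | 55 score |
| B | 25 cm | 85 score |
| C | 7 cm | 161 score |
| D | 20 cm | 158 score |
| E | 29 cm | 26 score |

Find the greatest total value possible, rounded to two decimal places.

Take in order of value per unit:
- C (161/7 per unit): all 7 → value 161, running total 161.00
- D (158/20 per unit): all 20 → value 158, running total 319.00
- B (85/25 per unit): all 25 → value 85, running total 404.00
- A (55/23 per unit): all 23 → value 55, running total 459.00
- E (26/29 per unit): 14 of 29 → value 14×26/29 = 12.5517, running total 471.55
Total 471.55.

471.55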